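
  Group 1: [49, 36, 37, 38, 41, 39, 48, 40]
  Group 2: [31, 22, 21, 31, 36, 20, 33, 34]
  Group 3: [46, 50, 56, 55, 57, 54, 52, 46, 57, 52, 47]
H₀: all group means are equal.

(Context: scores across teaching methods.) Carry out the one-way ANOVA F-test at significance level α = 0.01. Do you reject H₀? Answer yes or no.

Group means [41.00, 28.50, 52.00], grand mean 41.778
SSB = Σnᵢ(x̄ᵢ−x̄)² = 2564.667; SSW = ΣΣ(x−x̄ᵢ)² = 638.000
MSB = 2564.667/2 = 1282.3333; MSW = 638.000/24 = 26.5833
F = MSB/MSW = 48.2382
df = (2, 24)
p-value (upper-tail) = 0.00000
At α=0.01: p < α → reject H₀

reject H₀: yes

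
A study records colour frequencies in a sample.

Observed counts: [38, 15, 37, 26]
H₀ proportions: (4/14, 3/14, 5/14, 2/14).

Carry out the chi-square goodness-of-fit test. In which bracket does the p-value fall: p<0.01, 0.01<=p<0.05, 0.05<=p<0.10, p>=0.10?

n = 116; E_i = n·p_i = [33.14, 24.86, 41.43, 16.57]
χ² = (38−33.14)²/33.14 + (15−24.86)²/24.86 + (37−41.43)²/41.43 + (26−16.57)²/16.57 = 10.4586
df = 3
p-value (upper-tail) = 0.01504
→ bracket: 0.01<=p<0.05

p-value bracket: 0.01<=p<0.05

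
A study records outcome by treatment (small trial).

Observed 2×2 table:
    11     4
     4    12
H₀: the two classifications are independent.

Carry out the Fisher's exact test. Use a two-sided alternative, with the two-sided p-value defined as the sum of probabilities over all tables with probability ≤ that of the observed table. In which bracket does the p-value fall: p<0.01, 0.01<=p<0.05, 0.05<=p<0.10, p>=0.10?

Margins: r₁=15, r₂=16, c₁=15, c₂=16, n=31
p_obs = C(15,11)·C(16,4)/C(31,15); sum pmf over tables with pmf ≤ p_obs
p-value (two-sided) = 0.01211
→ bracket: 0.01<=p<0.05

p-value bracket: 0.01<=p<0.05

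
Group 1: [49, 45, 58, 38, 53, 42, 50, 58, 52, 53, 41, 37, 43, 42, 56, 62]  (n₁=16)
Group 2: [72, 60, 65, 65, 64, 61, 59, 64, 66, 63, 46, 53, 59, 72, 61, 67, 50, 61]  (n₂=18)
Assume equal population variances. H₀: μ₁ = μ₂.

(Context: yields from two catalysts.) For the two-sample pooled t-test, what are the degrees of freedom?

degrees of freedom = 32

df = n₁ + n₂ − 2 = 16 + 18 − 2 = 32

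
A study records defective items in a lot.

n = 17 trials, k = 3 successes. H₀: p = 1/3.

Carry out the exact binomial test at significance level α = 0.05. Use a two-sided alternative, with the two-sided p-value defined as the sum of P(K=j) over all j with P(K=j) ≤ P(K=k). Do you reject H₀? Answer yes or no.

reject H₀: no

Exact binomial: n=17, k=3, p₀=1/3=0.3333
P(X=j) = C(n,j)·p₀^j·(1−p₀)^(n−j); p = Σ P(X=j) over j with P(X=j) ≤ P(X=3)
p-value (two-sided) = 0.20590
At α=0.05: p ≥ α → fail to reject H₀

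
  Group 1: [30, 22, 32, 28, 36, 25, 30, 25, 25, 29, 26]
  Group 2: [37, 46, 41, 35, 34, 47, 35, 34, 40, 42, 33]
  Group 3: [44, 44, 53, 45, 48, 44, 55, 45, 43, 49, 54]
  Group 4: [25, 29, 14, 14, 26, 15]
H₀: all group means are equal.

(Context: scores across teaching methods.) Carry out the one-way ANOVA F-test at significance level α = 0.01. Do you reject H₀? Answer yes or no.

reject H₀: yes

Group means [28.00, 38.55, 47.64, 20.50], grand mean 35.359
SSB = Σnᵢ(x̄ᵢ−x̄)² = 3690.202; SSW = ΣΣ(x−x̄ᵢ)² = 840.773
MSB = 3690.202/3 = 1230.0672; MSW = 840.773/35 = 24.0221
F = MSB/MSW = 51.2057
df = (3, 35)
p-value (upper-tail) = 0.00000
At α=0.01: p < α → reject H₀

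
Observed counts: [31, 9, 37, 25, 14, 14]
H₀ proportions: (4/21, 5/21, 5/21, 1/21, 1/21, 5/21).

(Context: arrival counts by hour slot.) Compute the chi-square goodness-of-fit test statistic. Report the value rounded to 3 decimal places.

n = 130; E_i = n·p_i = [24.76, 30.95, 30.95, 6.19, 6.19, 30.95]
χ² = (31−24.76)²/24.76 + (9−30.95)²/30.95 + (37−30.95)²/30.95 + (25−6.19)²/6.19 + (14−6.19)²/6.19 + (14−30.95)²/30.95 = 94.6112
df = 5

test statistic = 94.611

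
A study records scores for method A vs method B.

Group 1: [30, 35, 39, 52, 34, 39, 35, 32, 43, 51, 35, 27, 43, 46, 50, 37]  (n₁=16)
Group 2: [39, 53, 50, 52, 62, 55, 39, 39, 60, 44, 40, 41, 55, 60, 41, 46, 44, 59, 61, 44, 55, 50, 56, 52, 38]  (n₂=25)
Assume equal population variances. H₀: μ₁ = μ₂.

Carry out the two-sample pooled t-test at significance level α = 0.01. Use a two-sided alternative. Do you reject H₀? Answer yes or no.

reject H₀: yes

x̄₁=39.250, s₁=7.594, n₁=16
x̄₂=49.400, s₂=8.057, n₂=25
s_p² = [15·7.594² + 24·8.057²]/39 = 62.1282
SE = √(s_p²·(1/16+1/25)) = 2.5235
t = (39.250−49.400)/2.5235 = -4.0222
df = 39
p-value (two-sided) = 0.00026
At α=0.01: p < α → reject H₀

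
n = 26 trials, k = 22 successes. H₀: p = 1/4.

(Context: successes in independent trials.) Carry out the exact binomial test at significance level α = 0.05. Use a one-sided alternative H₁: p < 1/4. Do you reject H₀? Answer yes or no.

reject H₀: no

Exact binomial: n=26, k=22, p₀=1/4=0.2500
P(X≤22) from Σ C(n,i)·p₀^i·(1−p₀)^(n−i)
p-value (one-sided, H₁ less) = 1.00000
At α=0.05: p ≥ α → fail to reject H₀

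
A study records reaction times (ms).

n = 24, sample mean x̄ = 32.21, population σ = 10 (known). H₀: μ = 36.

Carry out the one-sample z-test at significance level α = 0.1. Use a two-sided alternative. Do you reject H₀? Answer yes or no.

reject H₀: yes

SE = σ/√n = 10/√24 = 2.0412
z = (x̄−μ₀)/SE = (32.21−36)/2.0412 = -1.8567
p-value (two-sided) = 0.06335
At α=0.1: p < α → reject H₀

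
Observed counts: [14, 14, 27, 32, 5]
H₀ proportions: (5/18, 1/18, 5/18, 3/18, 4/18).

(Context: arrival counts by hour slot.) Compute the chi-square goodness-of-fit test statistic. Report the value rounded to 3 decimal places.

test statistic = 50.549

n = 92; E_i = n·p_i = [25.56, 5.11, 25.56, 15.33, 20.44]
χ² = (14−25.56)²/25.56 + (14−5.11)²/5.11 + (27−25.56)²/25.56 + (32−15.33)²/15.33 + (5−20.44)²/20.44 = 50.5489
df = 4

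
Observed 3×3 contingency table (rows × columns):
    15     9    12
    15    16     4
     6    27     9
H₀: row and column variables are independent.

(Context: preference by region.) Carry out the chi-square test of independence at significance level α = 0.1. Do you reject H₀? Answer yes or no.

Row totals [36, 35, 42], col totals [36, 52, 25], n=113
χ² = (15−11.47)²/11.47 + (9−16.57)²/16.57 + (12−7.96)²/7.96 + (15−11.15)²/11.15 + (16−16.11)²/16.11 + (4−7.74)²/7.74 + (6−13.38)²/13.38 + (27−19.33)²/19.33 + (9−9.29)²/9.29 = 16.8529
df = 4
p-value (upper-tail) = 0.00206
At α=0.1: p < α → reject H₀

reject H₀: yes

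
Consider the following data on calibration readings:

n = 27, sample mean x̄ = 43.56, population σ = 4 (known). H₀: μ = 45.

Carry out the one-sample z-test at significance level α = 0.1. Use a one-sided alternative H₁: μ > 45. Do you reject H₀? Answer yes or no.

reject H₀: no

SE = σ/√n = 4/√27 = 0.7698
z = (x̄−μ₀)/SE = (43.56−45)/0.7698 = -1.8706
p-value (one-sided, H₁ greater) = 0.96930
At α=0.1: p ≥ α → fail to reject H₀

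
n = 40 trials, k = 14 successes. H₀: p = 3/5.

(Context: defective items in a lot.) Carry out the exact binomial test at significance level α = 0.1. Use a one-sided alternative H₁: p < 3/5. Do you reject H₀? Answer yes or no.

reject H₀: yes

Exact binomial: n=40, k=14, p₀=3/5=0.6000
P(X≤14) from Σ C(n,i)·p₀^i·(1−p₀)^(n−i)
p-value (one-sided, H₁ less) = 0.00122
At α=0.1: p < α → reject H₀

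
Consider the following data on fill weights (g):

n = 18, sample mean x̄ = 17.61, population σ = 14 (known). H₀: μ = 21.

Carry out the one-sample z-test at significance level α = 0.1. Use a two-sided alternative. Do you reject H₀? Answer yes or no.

reject H₀: no

SE = σ/√n = 14/√18 = 3.2998
z = (x̄−μ₀)/SE = (17.61−21)/3.2998 = -1.0273
p-value (two-sided) = 0.30427
At α=0.1: p ≥ α → fail to reject H₀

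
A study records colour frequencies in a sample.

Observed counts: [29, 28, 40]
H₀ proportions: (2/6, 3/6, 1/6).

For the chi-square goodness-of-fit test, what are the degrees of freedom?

df = k − 1 = 3 − 1 = 2

degrees of freedom = 2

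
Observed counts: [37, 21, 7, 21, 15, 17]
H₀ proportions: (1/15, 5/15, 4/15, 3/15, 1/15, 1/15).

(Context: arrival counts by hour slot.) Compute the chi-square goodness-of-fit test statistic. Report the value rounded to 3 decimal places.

n = 118; E_i = n·p_i = [7.87, 39.33, 31.47, 23.60, 7.87, 7.87]
χ² = (37−7.87)²/7.87 + (21−39.33)²/39.33 + (7−31.47)²/31.47 + (21−23.60)²/23.60 + (15−7.87)²/7.87 + (17−7.87)²/7.87 = 152.8199
df = 5

test statistic = 152.820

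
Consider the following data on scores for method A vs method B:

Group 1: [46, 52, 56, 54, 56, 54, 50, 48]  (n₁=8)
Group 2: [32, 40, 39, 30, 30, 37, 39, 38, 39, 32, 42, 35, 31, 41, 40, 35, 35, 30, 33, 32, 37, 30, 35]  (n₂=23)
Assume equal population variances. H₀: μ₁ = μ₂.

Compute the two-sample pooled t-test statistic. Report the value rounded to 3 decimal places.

test statistic = 10.432

x̄₁=52.000, s₁=3.703, n₁=8
x̄₂=35.304, s₂=3.959, n₂=23
s_p² = [7·3.703² + 22·3.959²]/29 = 15.2024
SE = √(s_p²·(1/8+1/23)) = 1.6004
t = (52.000−35.304)/1.6004 = 10.4322
df = 29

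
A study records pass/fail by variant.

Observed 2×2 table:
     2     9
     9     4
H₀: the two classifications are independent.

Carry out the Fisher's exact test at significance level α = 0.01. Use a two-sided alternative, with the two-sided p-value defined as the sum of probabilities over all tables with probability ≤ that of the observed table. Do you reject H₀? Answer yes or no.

reject H₀: no

Margins: r₁=11, r₂=13, c₁=11, c₂=13, n=24
p_obs = C(11,2)·C(13,9)/C(24,11); sum pmf over tables with pmf ≤ p_obs
p-value (two-sided) = 0.01882
At α=0.01: p ≥ α → fail to reject H₀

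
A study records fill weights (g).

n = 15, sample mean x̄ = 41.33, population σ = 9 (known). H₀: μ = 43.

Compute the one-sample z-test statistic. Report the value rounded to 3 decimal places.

SE = σ/√n = 9/√15 = 2.3238
z = (x̄−μ₀)/SE = (41.33−43)/2.3238 = -0.7187

test statistic = -0.719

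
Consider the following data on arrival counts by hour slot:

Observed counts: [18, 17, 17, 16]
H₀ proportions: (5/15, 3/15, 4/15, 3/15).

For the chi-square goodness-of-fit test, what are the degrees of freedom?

df = k − 1 = 4 − 1 = 3

degrees of freedom = 3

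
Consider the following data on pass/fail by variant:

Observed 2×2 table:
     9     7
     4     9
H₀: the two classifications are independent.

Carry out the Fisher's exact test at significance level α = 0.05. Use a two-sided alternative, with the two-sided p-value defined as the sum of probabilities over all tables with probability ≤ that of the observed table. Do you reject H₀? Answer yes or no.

Margins: r₁=16, r₂=13, c₁=13, c₂=16, n=29
p_obs = C(16,9)·C(13,4)/C(29,13); sum pmf over tables with pmf ≤ p_obs
p-value (two-sided) = 0.26417
At α=0.05: p ≥ α → fail to reject H₀

reject H₀: no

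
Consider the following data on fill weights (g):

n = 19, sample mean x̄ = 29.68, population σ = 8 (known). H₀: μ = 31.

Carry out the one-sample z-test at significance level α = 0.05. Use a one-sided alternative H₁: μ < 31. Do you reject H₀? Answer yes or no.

SE = σ/√n = 8/√19 = 1.8353
z = (x̄−μ₀)/SE = (29.68−31)/1.8353 = -0.7192
p-value (one-sided, H₁ less) = 0.23600
At α=0.05: p ≥ α → fail to reject H₀

reject H₀: no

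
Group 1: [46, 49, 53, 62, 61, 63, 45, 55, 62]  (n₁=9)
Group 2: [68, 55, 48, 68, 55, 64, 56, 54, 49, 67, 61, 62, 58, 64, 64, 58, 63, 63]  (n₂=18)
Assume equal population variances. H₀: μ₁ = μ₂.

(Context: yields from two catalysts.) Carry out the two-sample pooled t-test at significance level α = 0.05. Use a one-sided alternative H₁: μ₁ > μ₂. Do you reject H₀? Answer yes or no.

x̄₁=55.111, s₁=7.236, n₁=9
x̄₂=59.833, s₂=6.051, n₂=18
s_p² = [8·7.236² + 17·6.051²]/25 = 41.6556
SE = √(s_p²·(1/9+1/18)) = 2.6349
t = (55.111−59.833)/2.6349 = -1.7922
df = 25
p-value (one-sided, H₁ greater) = 0.95739
At α=0.05: p ≥ α → fail to reject H₀

reject H₀: no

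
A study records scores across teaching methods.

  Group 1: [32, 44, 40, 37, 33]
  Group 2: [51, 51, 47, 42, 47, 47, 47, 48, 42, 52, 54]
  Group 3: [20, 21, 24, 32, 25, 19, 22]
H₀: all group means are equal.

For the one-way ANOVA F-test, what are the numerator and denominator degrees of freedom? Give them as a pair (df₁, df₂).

k = 3 groups, N = 23 total
df = (k−1, N−k) = (3−1, 23−3) = (2, 20)

degrees of freedom = [2, 20]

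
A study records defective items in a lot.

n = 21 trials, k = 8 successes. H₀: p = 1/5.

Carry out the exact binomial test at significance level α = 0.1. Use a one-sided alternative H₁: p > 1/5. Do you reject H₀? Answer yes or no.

Exact binomial: n=21, k=8, p₀=1/5=0.2000
P(X≥8) from Σ C(n,i)·p₀^i·(1−p₀)^(n−i)
p-value (one-sided, H₁ greater) = 0.04305
At α=0.1: p < α → reject H₀

reject H₀: yes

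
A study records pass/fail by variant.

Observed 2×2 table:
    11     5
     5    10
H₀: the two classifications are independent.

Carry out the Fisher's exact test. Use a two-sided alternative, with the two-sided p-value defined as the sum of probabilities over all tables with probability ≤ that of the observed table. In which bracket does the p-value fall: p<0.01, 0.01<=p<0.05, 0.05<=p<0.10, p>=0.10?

Margins: r₁=16, r₂=15, c₁=16, c₂=15, n=31
p_obs = C(16,11)·C(15,5)/C(31,16); sum pmf over tables with pmf ≤ p_obs
p-value (two-sided) = 0.07560
→ bracket: 0.05<=p<0.10

p-value bracket: 0.05<=p<0.10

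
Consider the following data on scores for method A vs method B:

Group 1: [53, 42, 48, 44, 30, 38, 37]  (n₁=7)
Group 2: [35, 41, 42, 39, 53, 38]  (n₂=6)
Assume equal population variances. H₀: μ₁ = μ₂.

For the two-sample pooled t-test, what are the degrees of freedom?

degrees of freedom = 11

df = n₁ + n₂ − 2 = 7 + 6 − 2 = 11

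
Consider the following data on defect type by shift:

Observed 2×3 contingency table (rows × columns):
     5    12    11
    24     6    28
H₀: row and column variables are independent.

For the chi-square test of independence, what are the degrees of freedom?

degrees of freedom = 2

df = (r−1)(c−1) = (2−1)·(3−1) = 2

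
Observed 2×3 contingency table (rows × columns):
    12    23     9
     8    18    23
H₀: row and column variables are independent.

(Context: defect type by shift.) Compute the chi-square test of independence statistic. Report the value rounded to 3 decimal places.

test statistic = 7.287

Row totals [44, 49], col totals [20, 41, 32], n=93
χ² = (12−9.46)²/9.46 + (23−19.40)²/19.40 + (9−15.14)²/15.14 + (8−10.54)²/10.54 + (18−21.60)²/21.60 + (23−16.86)²/16.86 = 7.2870
df = 2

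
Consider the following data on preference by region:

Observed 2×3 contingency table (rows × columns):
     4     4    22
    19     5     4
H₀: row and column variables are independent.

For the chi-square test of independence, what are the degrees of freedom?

degrees of freedom = 2

df = (r−1)(c−1) = (2−1)·(3−1) = 2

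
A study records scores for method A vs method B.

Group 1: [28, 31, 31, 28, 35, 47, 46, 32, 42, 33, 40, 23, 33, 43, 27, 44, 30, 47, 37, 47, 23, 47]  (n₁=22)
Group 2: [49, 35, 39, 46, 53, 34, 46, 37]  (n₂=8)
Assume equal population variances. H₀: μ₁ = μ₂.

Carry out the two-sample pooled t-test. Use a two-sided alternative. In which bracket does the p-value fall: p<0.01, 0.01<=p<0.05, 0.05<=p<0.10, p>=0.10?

x̄₁=36.091, s₁=8.217, n₁=22
x̄₂=42.375, s₂=7.050, n₂=8
s_p² = [21·8.217² + 7·7.050²]/28 = 63.0605
SE = √(s_p²·(1/22+1/8)) = 3.2786
t = (36.091−42.375)/3.2786 = -1.9167
df = 28
p-value (two-sided) = 0.06553
→ bracket: 0.05<=p<0.10

p-value bracket: 0.05<=p<0.10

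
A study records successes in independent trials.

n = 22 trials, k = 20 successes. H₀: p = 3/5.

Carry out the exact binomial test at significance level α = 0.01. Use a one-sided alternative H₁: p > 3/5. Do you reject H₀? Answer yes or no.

reject H₀: yes

Exact binomial: n=22, k=20, p₀=3/5=0.6000
P(X≥20) from Σ C(n,i)·p₀^i·(1−p₀)^(n−i)
p-value (one-sided, H₁ greater) = 0.00156
At α=0.01: p < α → reject H₀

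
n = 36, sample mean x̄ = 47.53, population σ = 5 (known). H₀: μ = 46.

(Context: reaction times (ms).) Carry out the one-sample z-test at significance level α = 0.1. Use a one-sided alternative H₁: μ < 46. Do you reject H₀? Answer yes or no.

reject H₀: no

SE = σ/√n = 5/√36 = 0.8333
z = (x̄−μ₀)/SE = (47.53−46)/0.8333 = 1.8360
p-value (one-sided, H₁ less) = 0.96682
At α=0.1: p ≥ α → fail to reject H₀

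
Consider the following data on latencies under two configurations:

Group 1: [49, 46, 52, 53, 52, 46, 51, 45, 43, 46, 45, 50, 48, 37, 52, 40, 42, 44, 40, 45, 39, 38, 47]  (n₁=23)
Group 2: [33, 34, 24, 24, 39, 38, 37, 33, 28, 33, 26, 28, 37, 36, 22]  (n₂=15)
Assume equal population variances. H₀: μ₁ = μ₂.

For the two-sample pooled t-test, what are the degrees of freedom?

degrees of freedom = 36

df = n₁ + n₂ − 2 = 23 + 15 − 2 = 36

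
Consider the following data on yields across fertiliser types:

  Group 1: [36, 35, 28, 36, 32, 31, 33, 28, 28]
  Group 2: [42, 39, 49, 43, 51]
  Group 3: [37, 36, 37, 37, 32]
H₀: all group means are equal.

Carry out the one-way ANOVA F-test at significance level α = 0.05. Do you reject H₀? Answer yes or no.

Group means [31.89, 44.80, 35.80], grand mean 36.316
SSB = Σnᵢ(x̄ᵢ−x̄)² = 537.616; SSW = ΣΣ(x−x̄ᵢ)² = 210.489
MSB = 537.616/2 = 268.8082; MSW = 210.489/16 = 13.1556
F = MSB/MSW = 20.4331
df = (2, 16)
p-value (upper-tail) = 0.00004
At α=0.05: p < α → reject H₀

reject H₀: yes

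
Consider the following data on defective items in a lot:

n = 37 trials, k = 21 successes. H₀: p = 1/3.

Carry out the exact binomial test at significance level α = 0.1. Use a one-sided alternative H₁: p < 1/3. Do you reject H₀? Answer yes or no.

reject H₀: no

Exact binomial: n=37, k=21, p₀=1/3=0.3333
P(X≤21) from Σ C(n,i)·p₀^i·(1−p₀)^(n−i)
p-value (one-sided, H₁ less) = 0.99901
At α=0.1: p ≥ α → fail to reject H₀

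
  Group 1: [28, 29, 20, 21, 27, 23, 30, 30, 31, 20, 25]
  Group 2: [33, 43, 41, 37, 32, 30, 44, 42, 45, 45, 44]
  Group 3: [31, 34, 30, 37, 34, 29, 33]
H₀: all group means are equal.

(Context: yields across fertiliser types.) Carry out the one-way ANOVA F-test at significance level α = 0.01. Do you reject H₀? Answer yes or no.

reject H₀: yes

Group means [25.82, 39.64, 32.57], grand mean 32.690
SSB = Σnᵢ(x̄ᵢ−x̄)² = 1050.311; SSW = ΣΣ(x−x̄ᵢ)² = 539.896
MSB = 1050.311/2 = 525.1554; MSW = 539.896/26 = 20.7652
F = MSB/MSW = 25.2901
df = (2, 26)
p-value (upper-tail) = 0.00000
At α=0.01: p < α → reject H₀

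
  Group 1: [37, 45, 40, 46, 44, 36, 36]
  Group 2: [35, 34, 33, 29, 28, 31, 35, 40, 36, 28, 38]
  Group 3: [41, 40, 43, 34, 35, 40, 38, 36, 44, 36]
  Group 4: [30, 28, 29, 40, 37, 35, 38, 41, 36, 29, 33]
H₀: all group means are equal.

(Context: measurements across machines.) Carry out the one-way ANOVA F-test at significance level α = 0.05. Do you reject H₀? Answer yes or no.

reject H₀: yes

Group means [40.57, 33.36, 38.70, 34.18], grand mean 36.256
SSB = Σnᵢ(x̄ᵢ−x̄)² = 329.440; SSW = ΣΣ(x−x̄ᵢ)² = 599.996
MSB = 329.440/3 = 109.8133; MSW = 599.996/35 = 17.1427
F = MSB/MSW = 6.4058
df = (3, 35)
p-value (upper-tail) = 0.00142
At α=0.05: p < α → reject H₀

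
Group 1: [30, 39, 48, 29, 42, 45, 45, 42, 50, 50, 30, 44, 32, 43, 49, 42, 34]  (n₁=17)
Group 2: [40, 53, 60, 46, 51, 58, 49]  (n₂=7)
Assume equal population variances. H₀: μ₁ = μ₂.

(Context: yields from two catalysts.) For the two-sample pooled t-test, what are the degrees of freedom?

degrees of freedom = 22

df = n₁ + n₂ − 2 = 17 + 7 − 2 = 22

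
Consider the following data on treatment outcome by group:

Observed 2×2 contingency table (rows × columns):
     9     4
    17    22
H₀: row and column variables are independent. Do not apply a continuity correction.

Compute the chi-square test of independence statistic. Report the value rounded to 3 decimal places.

test statistic = 2.564

Row totals [13, 39], col totals [26, 26], n=52
χ² = (9−6.50)²/6.50 + (4−6.50)²/6.50 + (17−19.50)²/19.50 + (22−19.50)²/19.50 = 2.5641
df = 1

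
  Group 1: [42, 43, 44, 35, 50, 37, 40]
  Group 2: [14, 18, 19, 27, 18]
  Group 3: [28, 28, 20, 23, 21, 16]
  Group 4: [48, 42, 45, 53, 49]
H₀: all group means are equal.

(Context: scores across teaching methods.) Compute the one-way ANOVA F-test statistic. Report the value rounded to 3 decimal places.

Group means [41.57, 19.20, 22.67, 47.40], grand mean 33.043
SSB = Σnᵢ(x̄ᵢ−x̄)² = 3143.909; SSW = ΣΣ(x−x̄ᵢ)² = 417.048
MSB = 3143.909/3 = 1047.9696; MSW = 417.048/19 = 21.9499
F = MSB/MSW = 47.7438
df = (3, 19)

test statistic = 47.744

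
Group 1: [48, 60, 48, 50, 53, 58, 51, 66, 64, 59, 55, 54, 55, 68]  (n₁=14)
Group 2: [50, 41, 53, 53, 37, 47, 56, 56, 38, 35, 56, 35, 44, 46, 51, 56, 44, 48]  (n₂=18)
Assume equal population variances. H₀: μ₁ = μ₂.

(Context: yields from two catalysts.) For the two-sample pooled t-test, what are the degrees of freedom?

df = n₁ + n₂ − 2 = 14 + 18 − 2 = 30

degrees of freedom = 30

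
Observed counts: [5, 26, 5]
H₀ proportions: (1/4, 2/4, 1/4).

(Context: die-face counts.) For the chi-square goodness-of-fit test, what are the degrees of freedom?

degrees of freedom = 2

df = k − 1 = 3 − 1 = 2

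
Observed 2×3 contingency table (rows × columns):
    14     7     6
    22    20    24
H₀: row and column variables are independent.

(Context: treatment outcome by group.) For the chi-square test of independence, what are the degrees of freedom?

degrees of freedom = 2

df = (r−1)(c−1) = (2−1)·(3−1) = 2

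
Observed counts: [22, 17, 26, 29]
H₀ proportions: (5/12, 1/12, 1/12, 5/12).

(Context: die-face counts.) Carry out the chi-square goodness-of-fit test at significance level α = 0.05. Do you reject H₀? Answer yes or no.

n = 94; E_i = n·p_i = [39.17, 7.83, 7.83, 39.17]
χ² = (22−39.17)²/39.17 + (17−7.83)²/7.83 + (26−7.83)²/7.83 + (29−39.17)²/39.17 = 63.0213
df = 3
p-value (upper-tail) = 0.00000
At α=0.05: p < α → reject H₀

reject H₀: yes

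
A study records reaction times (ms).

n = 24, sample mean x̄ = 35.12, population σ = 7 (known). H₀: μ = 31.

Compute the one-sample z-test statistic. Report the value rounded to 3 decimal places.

SE = σ/√n = 7/√24 = 1.4289
z = (x̄−μ₀)/SE = (35.12−31)/1.4289 = 2.8834

test statistic = 2.883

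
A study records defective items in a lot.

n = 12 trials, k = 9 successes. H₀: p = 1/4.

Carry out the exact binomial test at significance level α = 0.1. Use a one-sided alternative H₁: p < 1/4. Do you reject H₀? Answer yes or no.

Exact binomial: n=12, k=9, p₀=1/4=0.2500
P(X≤9) from Σ C(n,i)·p₀^i·(1−p₀)^(n−i)
p-value (one-sided, H₁ less) = 0.99996
At α=0.1: p ≥ α → fail to reject H₀

reject H₀: no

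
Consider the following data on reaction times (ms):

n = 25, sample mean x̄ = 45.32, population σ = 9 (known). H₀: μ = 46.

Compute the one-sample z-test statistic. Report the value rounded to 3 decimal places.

SE = σ/√n = 9/√25 = 1.8000
z = (x̄−μ₀)/SE = (45.32−46)/1.8000 = -0.3778

test statistic = -0.378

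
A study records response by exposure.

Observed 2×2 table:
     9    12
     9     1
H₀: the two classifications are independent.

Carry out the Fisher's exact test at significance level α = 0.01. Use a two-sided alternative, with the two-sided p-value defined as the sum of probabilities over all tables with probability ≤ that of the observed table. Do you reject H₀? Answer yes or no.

reject H₀: no

Margins: r₁=21, r₂=10, c₁=18, c₂=13, n=31
p_obs = C(21,9)·C(10,9)/C(31,18); sum pmf over tables with pmf ≤ p_obs
p-value (two-sided) = 0.01997
At α=0.01: p ≥ α → fail to reject H₀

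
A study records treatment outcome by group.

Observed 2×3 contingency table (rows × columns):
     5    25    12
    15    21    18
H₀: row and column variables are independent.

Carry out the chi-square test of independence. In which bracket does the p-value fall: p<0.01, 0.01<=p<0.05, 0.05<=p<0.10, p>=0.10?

Row totals [42, 54], col totals [20, 46, 30], n=96
χ² = (5−8.75)²/8.75 + (25−20.12)²/20.12 + (12−13.12)²/13.12 + (15−11.25)²/11.25 + (21−25.88)²/25.88 + (18−16.88)²/16.88 = 5.1280
df = 2
p-value (upper-tail) = 0.07700
→ bracket: 0.05<=p<0.10

p-value bracket: 0.05<=p<0.10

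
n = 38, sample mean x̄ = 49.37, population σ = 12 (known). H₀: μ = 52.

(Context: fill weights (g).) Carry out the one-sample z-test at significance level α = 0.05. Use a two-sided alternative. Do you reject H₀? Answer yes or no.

SE = σ/√n = 12/√38 = 1.9467
z = (x̄−μ₀)/SE = (49.37−52)/1.9467 = -1.3510
p-value (two-sided) = 0.17668
At α=0.05: p ≥ α → fail to reject H₀

reject H₀: no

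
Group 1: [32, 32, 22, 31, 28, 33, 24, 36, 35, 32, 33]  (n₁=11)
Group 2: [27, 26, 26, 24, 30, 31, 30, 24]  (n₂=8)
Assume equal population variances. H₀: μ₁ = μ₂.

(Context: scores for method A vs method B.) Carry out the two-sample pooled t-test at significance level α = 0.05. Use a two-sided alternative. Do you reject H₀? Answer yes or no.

x̄₁=30.727, s₁=4.361, n₁=11
x̄₂=27.250, s₂=2.765, n₂=8
s_p² = [10·4.361² + 7·2.765²]/17 = 14.3342
SE = √(s_p²·(1/11+1/8)) = 1.7592
t = (30.727−27.250)/1.7592 = 1.9766
df = 17
p-value (two-sided) = 0.06454
At α=0.05: p ≥ α → fail to reject H₀

reject H₀: no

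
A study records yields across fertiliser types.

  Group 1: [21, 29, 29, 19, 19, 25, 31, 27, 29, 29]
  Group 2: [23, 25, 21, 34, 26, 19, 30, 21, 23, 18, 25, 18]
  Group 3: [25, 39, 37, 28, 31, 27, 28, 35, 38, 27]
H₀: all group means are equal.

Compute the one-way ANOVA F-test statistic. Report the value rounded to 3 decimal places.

Group means [25.80, 23.58, 31.50], grand mean 26.750
SSB = Σnᵢ(x̄ᵢ−x̄)² = 354.983; SSW = ΣΣ(x−x̄ᵢ)² = 691.017
MSB = 354.983/2 = 177.4917; MSW = 691.017/29 = 23.8282
F = MSB/MSW = 7.4488
df = (2, 29)

test statistic = 7.449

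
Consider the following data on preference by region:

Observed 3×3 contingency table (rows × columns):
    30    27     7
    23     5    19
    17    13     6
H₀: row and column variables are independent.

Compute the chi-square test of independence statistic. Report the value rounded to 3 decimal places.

Row totals [64, 47, 36], col totals [70, 45, 32], n=147
χ² = (30−30.48)²/30.48 + (27−19.59)²/19.59 + (7−13.93)²/13.93 + (23−22.38)²/22.38 + (5−14.39)²/14.39 + (19−10.23)²/10.23 + (17−17.14)²/17.14 + (13−11.02)²/11.02 + (6−7.84)²/7.84 = 20.7027
df = 4

test statistic = 20.703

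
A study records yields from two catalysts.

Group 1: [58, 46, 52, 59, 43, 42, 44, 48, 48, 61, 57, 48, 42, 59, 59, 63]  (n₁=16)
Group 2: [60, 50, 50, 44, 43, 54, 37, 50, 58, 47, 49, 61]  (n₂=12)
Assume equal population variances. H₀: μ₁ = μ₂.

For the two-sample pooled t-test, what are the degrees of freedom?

degrees of freedom = 26

df = n₁ + n₂ − 2 = 16 + 12 − 2 = 26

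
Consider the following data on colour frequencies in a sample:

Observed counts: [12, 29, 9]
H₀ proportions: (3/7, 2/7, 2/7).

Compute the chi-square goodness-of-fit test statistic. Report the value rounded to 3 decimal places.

test statistic = 21.260

n = 50; E_i = n·p_i = [21.43, 14.29, 14.29]
χ² = (12−21.43)²/21.43 + (29−14.29)²/14.29 + (9−14.29)²/14.29 = 21.2600
df = 2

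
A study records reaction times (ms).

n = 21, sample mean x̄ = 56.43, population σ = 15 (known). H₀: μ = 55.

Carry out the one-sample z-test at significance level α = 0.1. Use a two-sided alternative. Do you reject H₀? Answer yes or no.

SE = σ/√n = 15/√21 = 3.2733
z = (x̄−μ₀)/SE = (56.43−55)/3.2733 = 0.4369
p-value (two-sided) = 0.66220
At α=0.1: p ≥ α → fail to reject H₀

reject H₀: no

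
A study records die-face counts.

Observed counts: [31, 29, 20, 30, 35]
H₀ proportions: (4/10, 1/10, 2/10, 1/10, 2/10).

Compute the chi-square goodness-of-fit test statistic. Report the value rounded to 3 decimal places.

n = 145; E_i = n·p_i = [58.00, 14.50, 29.00, 14.50, 29.00]
χ² = (31−58.00)²/58.00 + (29−14.50)²/14.50 + (20−29.00)²/29.00 + (30−14.50)²/14.50 + (35−29.00)²/29.00 = 47.6724
df = 4

test statistic = 47.672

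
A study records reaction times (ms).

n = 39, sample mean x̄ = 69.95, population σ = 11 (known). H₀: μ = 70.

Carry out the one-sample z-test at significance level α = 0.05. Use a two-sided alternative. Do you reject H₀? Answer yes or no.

reject H₀: no

SE = σ/√n = 11/√39 = 1.7614
z = (x̄−μ₀)/SE = (69.95−70)/1.7614 = -0.0284
p-value (two-sided) = 0.97735
At α=0.05: p ≥ α → fail to reject H₀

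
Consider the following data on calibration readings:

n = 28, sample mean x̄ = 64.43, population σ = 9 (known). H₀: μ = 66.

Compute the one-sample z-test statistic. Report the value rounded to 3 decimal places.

SE = σ/√n = 9/√28 = 1.7008
z = (x̄−μ₀)/SE = (64.43−66)/1.7008 = -0.9231

test statistic = -0.923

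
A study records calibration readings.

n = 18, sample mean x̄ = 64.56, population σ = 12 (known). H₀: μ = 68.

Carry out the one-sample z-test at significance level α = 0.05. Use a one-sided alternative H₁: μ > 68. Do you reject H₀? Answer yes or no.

reject H₀: no

SE = σ/√n = 12/√18 = 2.8284
z = (x̄−μ₀)/SE = (64.56−68)/2.8284 = -1.2162
p-value (one-sided, H₁ greater) = 0.88805
At α=0.05: p ≥ α → fail to reject H₀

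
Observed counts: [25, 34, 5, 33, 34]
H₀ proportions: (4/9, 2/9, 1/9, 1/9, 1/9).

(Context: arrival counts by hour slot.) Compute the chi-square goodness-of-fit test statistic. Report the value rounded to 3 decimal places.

n = 131; E_i = n·p_i = [58.22, 29.11, 14.56, 14.56, 14.56]
χ² = (25−58.22)²/58.22 + (34−29.11)²/29.11 + (5−14.56)²/14.56 + (33−14.56)²/14.56 + (34−14.56)²/14.56 = 75.3989
df = 4

test statistic = 75.399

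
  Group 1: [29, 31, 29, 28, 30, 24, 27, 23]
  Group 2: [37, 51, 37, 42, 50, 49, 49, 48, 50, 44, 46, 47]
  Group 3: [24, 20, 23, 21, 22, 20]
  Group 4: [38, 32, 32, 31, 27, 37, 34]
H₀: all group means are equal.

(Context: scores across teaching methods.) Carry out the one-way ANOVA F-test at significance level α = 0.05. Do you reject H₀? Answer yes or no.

reject H₀: yes

Group means [27.62, 45.83, 21.67, 33.00], grand mean 34.303
SSB = Σnᵢ(x̄ᵢ−x̄)² = 2922.095; SSW = ΣΣ(x−x̄ᵢ)² = 414.875
MSB = 2922.095/3 = 974.0316; MSW = 414.875/29 = 14.3060
F = MSB/MSW = 68.0854
df = (3, 29)
p-value (upper-tail) = 0.00000
At α=0.05: p < α → reject H₀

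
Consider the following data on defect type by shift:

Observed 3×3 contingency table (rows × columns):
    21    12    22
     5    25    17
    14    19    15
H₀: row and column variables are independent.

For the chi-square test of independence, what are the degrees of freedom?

df = (r−1)(c−1) = (3−1)·(3−1) = 4

degrees of freedom = 4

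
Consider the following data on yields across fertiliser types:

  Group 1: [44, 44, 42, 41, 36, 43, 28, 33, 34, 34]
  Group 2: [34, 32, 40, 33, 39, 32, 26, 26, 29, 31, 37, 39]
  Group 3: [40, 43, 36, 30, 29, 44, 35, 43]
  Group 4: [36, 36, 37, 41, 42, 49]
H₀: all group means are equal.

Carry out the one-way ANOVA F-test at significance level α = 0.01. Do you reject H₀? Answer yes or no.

reject H₀: no

Group means [37.90, 33.17, 37.50, 40.17], grand mean 36.611
SSB = Σnᵢ(x̄ᵢ−x̄)² = 241.156; SSW = ΣΣ(x−x̄ᵢ)² = 913.400
MSB = 241.156/3 = 80.3852; MSW = 913.400/32 = 28.5437
F = MSB/MSW = 2.8162
df = (3, 32)
p-value (upper-tail) = 0.05478
At α=0.01: p ≥ α → fail to reject H₀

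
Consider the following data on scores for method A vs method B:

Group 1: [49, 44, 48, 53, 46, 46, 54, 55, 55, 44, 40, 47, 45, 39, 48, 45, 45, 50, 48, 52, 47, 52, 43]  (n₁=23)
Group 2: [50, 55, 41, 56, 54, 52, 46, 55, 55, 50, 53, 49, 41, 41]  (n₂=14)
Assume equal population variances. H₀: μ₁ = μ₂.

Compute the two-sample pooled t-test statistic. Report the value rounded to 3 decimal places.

x̄₁=47.609, s₁=4.429, n₁=23
x̄₂=49.857, s₂=5.545, n₂=14
s_p² = [22·4.429² + 13·5.545²]/35 = 23.7484
SE = √(s_p²·(1/23+1/14)) = 1.6519
t = (47.609−49.857)/1.6519 = -1.3611
df = 35

test statistic = -1.361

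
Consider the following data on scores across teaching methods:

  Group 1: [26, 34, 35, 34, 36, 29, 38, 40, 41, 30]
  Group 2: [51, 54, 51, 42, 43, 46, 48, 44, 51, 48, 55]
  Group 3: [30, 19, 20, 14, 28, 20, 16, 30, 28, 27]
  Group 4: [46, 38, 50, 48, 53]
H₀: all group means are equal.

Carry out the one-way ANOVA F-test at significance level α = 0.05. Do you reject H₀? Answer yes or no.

Group means [34.30, 48.45, 23.20, 47.00], grand mean 37.306
SSB = Σnᵢ(x̄ᵢ−x̄)² = 3917.212; SSW = ΣΣ(x−x̄ᵢ)² = 856.427
MSB = 3917.212/3 = 1305.7372; MSW = 856.427/32 = 26.7634
F = MSB/MSW = 48.7883
df = (3, 32)
p-value (upper-tail) = 0.00000
At α=0.05: p < α → reject H₀

reject H₀: yes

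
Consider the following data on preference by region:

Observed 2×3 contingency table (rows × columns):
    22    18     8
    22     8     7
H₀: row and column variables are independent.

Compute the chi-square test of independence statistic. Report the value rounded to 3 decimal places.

test statistic = 2.532

Row totals [48, 37], col totals [44, 26, 15], n=85
χ² = (22−24.85)²/24.85 + (18−14.68)²/14.68 + (8−8.47)²/8.47 + (22−19.15)²/19.15 + (8−11.32)²/11.32 + (7−6.53)²/6.53 = 2.5317
df = 2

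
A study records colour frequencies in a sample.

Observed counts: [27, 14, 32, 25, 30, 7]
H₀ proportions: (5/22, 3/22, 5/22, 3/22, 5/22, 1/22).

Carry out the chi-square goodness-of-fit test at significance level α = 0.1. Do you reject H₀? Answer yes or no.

reject H₀: no

n = 135; E_i = n·p_i = [30.68, 18.41, 30.68, 18.41, 30.68, 6.14]
χ² = (27−30.68)²/30.68 + (14−18.41)²/18.41 + (32−30.68)²/30.68 + (25−18.41)²/18.41 + (30−30.68)²/30.68 + (7−6.14)²/6.14 = 4.0509
df = 5
p-value (upper-tail) = 0.54212
At α=0.1: p ≥ α → fail to reject H₀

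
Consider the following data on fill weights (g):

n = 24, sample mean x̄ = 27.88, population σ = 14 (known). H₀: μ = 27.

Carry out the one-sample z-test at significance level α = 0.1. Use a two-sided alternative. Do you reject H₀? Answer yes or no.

reject H₀: no

SE = σ/√n = 14/√24 = 2.8577
z = (x̄−μ₀)/SE = (27.88−27)/2.8577 = 0.3079
p-value (two-sided) = 0.75813
At α=0.1: p ≥ α → fail to reject H₀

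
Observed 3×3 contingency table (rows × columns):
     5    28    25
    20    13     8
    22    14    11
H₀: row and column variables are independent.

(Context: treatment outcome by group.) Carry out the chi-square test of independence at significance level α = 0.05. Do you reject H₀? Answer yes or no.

Row totals [58, 41, 47], col totals [47, 55, 44], n=146
χ² = (5−18.67)²/18.67 + (28−21.85)²/21.85 + (25−17.48)²/17.48 + (20−13.20)²/13.20 + (13−15.45)²/15.45 + (8−12.36)²/12.36 + (22−15.13)²/15.13 + (14−17.71)²/17.71 + (11−14.16)²/14.16 = 25.0068
df = 4
p-value (upper-tail) = 0.00005
At α=0.05: p < α → reject H₀

reject H₀: yes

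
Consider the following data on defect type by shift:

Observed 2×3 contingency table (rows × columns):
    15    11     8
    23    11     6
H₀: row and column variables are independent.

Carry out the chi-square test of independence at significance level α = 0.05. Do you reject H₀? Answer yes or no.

reject H₀: no

Row totals [34, 40], col totals [38, 22, 14], n=74
χ² = (15−17.46)²/17.46 + (11−10.11)²/10.11 + (8−6.43)²/6.43 + (23−20.54)²/20.54 + (11−11.89)²/11.89 + (6−7.57)²/7.57 = 1.4933
df = 2
p-value (upper-tail) = 0.47396
At α=0.05: p ≥ α → fail to reject H₀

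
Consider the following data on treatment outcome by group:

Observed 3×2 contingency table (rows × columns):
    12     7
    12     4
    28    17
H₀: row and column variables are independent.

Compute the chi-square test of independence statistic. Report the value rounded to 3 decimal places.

Row totals [19, 16, 45], col totals [52, 28], n=80
χ² = (12−12.35)²/12.35 + (7−6.65)²/6.65 + (12−10.40)²/10.40 + (4−5.60)²/5.60 + (28−29.25)²/29.25 + (17−15.75)²/15.75 = 0.8843
df = 2

test statistic = 0.884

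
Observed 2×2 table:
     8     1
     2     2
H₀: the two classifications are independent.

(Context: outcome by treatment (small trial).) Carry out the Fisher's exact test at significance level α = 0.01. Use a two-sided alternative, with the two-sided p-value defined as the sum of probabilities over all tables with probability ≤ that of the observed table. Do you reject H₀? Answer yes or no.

Margins: r₁=9, r₂=4, c₁=10, c₂=3, n=13
p_obs = C(9,8)·C(4,2)/C(13,10); sum pmf over tables with pmf ≤ p_obs
p-value (two-sided) = 0.20280
At α=0.01: p ≥ α → fail to reject H₀

reject H₀: no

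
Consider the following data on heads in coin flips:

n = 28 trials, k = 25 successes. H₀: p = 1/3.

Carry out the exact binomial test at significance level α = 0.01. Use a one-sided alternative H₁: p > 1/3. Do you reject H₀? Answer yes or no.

Exact binomial: n=28, k=25, p₀=1/3=0.3333
P(X≥25) from Σ C(n,i)·p₀^i·(1−p₀)^(n−i)
p-value (one-sided, H₁ greater) = 0.00000
At α=0.01: p < α → reject H₀

reject H₀: yes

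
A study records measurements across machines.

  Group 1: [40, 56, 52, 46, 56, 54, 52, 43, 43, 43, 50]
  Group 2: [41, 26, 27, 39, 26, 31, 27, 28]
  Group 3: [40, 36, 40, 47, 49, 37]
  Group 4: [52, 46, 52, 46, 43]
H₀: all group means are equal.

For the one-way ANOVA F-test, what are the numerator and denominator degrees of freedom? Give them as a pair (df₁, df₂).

k = 4 groups, N = 30 total
df = (k−1, N−k) = (4−1, 30−4) = (3, 26)

degrees of freedom = [3, 26]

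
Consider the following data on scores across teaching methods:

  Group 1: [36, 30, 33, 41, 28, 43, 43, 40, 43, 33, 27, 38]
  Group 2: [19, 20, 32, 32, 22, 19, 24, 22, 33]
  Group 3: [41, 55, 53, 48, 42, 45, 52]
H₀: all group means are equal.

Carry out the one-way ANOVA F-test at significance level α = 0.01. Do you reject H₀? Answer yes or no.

Group means [36.25, 24.78, 48.00], grand mean 35.500
SSB = Σnᵢ(x̄ᵢ−x̄)² = 2135.194; SSW = ΣΣ(x−x̄ᵢ)² = 851.806
MSB = 2135.194/2 = 1067.5972; MSW = 851.806/25 = 34.0722
F = MSB/MSW = 31.3334
df = (2, 25)
p-value (upper-tail) = 0.00000
At α=0.01: p < α → reject H₀

reject H₀: yes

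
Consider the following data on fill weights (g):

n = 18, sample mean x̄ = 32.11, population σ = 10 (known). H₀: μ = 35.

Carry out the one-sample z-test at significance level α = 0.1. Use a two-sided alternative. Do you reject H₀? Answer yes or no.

reject H₀: no

SE = σ/√n = 10/√18 = 2.3570
z = (x̄−μ₀)/SE = (32.11−35)/2.3570 = -1.2261
p-value (two-sided) = 0.22015
At α=0.1: p ≥ α → fail to reject H₀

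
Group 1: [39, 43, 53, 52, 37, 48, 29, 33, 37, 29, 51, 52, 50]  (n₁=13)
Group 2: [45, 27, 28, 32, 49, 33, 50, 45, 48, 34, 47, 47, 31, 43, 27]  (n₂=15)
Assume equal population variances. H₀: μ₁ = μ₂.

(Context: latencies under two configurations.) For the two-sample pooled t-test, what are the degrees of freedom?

degrees of freedom = 26

df = n₁ + n₂ − 2 = 13 + 15 − 2 = 26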